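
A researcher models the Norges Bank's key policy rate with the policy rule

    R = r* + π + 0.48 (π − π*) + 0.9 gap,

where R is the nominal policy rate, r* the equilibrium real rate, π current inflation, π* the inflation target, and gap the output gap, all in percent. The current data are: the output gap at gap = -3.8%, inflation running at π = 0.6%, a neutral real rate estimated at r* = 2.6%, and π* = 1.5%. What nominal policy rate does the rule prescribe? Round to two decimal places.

R = 2.6 + 0.6 + 0.48 × (0.6 − 1.5) + 0.9 × (-3.8)
   = 2.6 + 0.6 − 0.432 − 3.42 = -0.65

-0.65%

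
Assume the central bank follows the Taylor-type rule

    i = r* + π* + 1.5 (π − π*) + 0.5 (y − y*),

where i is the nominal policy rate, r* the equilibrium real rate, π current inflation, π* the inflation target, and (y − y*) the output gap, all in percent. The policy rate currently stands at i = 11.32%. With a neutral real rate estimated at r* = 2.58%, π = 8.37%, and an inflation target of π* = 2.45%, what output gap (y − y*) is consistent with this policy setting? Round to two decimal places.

0.5 (y − y*) = 11.32 − 2.58 − 2.45 − 1.5 × (8.37 − 2.45) = -2.59
(y − y*) = -2.59 / 0.5 = -5.18

-5.18%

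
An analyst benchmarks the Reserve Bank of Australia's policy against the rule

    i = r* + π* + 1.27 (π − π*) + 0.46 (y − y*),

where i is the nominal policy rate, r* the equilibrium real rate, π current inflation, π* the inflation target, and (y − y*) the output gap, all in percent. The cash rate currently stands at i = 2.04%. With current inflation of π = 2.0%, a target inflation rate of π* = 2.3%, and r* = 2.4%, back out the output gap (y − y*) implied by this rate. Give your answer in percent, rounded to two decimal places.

0.46 (y − y*) = 2.04 − 2.4 − 2.3 − 1.27 × (2.0 − 2.3) = -2.279
(y − y*) = -2.279 / 0.46 = -4.95

-4.95%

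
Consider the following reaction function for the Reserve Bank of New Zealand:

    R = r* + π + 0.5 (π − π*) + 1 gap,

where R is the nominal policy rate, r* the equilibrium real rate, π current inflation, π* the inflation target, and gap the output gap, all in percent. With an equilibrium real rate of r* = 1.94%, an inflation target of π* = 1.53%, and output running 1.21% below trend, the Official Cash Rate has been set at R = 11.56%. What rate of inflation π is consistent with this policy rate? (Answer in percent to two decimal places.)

7.73%

Output 1.21% below potential → gap = -1.21.
Collecting π: R = r* + (1 + 0.5) π − 0.5 π* + 1 gap
1.5 π = 11.56 − 1.94 + 0.5 × 1.53 − 1 × (-1.21) = 11.595
π = 11.595 / 1.5 = 7.73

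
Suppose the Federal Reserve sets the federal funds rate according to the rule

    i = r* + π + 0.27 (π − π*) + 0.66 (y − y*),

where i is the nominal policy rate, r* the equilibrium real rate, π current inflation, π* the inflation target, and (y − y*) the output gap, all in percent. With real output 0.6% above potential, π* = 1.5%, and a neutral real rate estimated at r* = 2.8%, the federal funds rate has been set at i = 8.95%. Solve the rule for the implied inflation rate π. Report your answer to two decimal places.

Output 0.6% above potential → (y − y*) = 0.6.
Collecting π: i = r* + (1 + 0.27) π − 0.27 π* + 0.66 (y − y*)
1.27 π = 8.95 − 2.8 + 0.27 × 1.5 − 0.66 × 0.6 = 6.159
π = 6.159 / 1.27 = 4.85

4.85%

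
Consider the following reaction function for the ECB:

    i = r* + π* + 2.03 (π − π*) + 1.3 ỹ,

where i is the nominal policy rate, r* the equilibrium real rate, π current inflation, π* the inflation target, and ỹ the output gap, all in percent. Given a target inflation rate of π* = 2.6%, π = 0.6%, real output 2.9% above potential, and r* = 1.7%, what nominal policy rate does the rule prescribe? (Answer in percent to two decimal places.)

4.01%

Output 2.9% above potential → ỹ = 2.9.
i = 1.7 + 2.6 + 2.03 × (0.6 − 2.6) + 1.3 × 2.9
   = 1.7 + 2.6 − 4.06 + 3.77 = 4.01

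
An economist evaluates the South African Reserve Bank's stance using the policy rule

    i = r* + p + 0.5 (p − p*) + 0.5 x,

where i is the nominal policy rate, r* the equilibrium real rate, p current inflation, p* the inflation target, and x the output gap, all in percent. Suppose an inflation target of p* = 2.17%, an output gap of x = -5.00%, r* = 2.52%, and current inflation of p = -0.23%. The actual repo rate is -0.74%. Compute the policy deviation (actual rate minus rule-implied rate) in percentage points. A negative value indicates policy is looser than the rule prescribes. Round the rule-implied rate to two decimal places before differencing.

0.67 pp

i = 2.52 + (-0.23) + 0.5 × (-0.23 − 2.17) + 0.5 × (-5.00)
   = 2.52 − 0.23 − 1.2 − 2.5 = -1.41
Deviation = -0.74 − (-1.41) = 0.67 pp.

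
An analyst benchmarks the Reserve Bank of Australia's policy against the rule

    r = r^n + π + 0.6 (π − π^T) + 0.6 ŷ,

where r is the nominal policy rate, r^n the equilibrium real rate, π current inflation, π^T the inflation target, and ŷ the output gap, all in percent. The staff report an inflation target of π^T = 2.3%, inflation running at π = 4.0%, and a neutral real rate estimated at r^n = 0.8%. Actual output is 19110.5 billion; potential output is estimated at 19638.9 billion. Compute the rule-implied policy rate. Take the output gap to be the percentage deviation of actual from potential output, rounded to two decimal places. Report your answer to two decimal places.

4.21%

Output gap = 100 × (19110.5 − 19638.9) / 19638.9 = -2.69%.
r = 0.80 + 4.00 + 0.6 × (4.00 − 2.30) + 0.6 × (-2.69)
   = 0.80 + 4 + 1.02 − 1.614 = 4.21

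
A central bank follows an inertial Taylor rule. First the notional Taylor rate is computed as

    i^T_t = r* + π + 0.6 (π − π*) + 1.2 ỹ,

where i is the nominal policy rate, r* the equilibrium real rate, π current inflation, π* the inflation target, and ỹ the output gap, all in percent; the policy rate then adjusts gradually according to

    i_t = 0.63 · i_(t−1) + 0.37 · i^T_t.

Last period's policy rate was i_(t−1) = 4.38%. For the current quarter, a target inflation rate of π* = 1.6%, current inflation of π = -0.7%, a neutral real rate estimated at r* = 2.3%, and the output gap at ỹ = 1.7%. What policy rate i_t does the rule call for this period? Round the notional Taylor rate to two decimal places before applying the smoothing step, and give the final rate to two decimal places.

i^T_t = 2.3 + (-0.7) + 0.6 × (-0.7 − 1.6) + 1.2 × 1.7
   = 2.3 − 0.7 − 1.38 + 2.04 = 2.26
i_t = 0.63 × 4.38 + 0.37 × 2.26 = 2.7594 + 0.8362 = 3.60

3.60%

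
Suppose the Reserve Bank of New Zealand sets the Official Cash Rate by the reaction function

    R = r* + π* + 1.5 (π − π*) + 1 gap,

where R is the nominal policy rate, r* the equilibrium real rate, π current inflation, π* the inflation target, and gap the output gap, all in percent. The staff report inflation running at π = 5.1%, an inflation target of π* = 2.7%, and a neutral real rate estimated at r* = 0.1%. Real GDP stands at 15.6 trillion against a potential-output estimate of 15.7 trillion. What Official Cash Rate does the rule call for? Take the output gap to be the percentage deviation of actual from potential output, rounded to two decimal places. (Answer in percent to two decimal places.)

5.76%

Output gap = 100 × (15.6 − 15.7) / 15.7 = -0.64%.
R = 0.10 + 2.70 + 1.5 × (5.10 − 2.70) + 1 × (-0.64)
   = 0.10 + 2.7 + 3.6 − 0.64 = 5.76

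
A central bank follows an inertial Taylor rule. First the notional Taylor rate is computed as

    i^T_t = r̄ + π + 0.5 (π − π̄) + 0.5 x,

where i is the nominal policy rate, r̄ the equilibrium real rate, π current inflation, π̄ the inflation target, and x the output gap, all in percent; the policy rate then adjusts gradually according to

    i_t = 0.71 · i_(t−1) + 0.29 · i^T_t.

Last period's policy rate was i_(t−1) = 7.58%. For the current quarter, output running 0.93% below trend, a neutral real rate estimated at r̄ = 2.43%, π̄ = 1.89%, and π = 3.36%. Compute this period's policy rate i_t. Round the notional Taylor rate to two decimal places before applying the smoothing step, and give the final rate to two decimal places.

7.14%

Output 0.93% below potential → x = -0.93.
i^T_t = 2.43 + 3.36 + 0.5 × (3.36 − 1.89) + 0.5 × (-0.93)
   = 2.43 + 3.36 + 0.735 − 0.465 = 6.06
i_t = 0.71 × 7.58 + 0.29 × 6.06 = 5.3818 + 1.7574 = 7.14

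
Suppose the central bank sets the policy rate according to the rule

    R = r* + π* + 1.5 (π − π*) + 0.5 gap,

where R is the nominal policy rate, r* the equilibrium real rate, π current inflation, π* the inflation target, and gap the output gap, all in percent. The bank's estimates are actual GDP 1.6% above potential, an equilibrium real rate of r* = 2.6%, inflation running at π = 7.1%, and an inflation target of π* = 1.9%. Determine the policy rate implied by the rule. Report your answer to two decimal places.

13.10%

Output 1.6% above potential → gap = 1.6.
R = 2.6 + 1.9 + 1.5 × (7.1 − 1.9) + 0.5 × 1.6
   = 2.6 + 1.9 + 7.8 + 0.8 = 13.10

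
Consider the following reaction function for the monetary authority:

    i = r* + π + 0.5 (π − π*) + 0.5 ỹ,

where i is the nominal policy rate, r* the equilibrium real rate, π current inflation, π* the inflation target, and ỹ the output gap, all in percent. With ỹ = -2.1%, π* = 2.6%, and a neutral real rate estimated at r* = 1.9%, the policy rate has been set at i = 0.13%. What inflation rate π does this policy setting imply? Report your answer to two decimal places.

0.39%

Collecting π: i = r* + (1 + 0.5) π − 0.5 π* + 0.5 ỹ
1.5 π = 0.13 − 1.9 + 0.5 × 2.6 − 0.5 × (-2.1) = 0.58
π = 0.58 / 1.5 = 0.39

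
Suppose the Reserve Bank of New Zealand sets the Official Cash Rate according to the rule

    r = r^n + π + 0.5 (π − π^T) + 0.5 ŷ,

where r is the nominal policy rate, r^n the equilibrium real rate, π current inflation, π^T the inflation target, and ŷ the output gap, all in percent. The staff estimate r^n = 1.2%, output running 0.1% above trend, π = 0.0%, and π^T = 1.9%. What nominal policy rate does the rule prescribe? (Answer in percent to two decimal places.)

Output 0.1% above potential → ŷ = 0.1.
r = 1.2 + 0.0 + 0.5 × (0.0 − 1.9) + 0.5 × 0.1
   = 1.2 + 0 − 0.95 + 0.05 = 0.30

0.30%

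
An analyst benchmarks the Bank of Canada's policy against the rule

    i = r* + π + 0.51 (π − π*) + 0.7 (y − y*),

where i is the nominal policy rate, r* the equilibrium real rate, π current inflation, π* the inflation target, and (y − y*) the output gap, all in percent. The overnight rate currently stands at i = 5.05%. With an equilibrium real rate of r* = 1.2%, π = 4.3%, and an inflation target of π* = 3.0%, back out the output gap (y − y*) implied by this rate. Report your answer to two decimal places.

-1.59%

0.7 (y − y*) = 5.05 − 1.2 − 4.3 − 0.51 × (4.3 − 3.0) = -1.113
(y − y*) = -1.113 / 0.7 = -1.59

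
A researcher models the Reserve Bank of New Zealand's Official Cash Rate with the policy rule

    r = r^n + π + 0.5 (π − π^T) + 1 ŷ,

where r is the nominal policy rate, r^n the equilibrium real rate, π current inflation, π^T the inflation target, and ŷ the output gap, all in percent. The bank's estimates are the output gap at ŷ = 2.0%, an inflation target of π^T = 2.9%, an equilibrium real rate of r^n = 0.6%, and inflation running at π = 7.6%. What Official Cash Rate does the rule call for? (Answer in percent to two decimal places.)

12.55%

r = 0.6 + 7.6 + 0.5 × (7.6 − 2.9) + 1 × 2.0
   = 0.6 + 7.6 + 2.35 + 2 = 12.55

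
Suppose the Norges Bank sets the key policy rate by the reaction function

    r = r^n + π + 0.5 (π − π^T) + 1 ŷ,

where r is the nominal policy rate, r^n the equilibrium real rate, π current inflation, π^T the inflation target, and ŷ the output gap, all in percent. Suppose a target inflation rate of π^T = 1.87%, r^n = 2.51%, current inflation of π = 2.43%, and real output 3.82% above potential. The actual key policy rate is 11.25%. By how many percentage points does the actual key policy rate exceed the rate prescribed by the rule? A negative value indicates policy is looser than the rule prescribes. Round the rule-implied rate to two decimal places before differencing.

Output 3.82% above potential → ŷ = 3.82.
r = 2.51 + 2.43 + 0.5 × (2.43 − 1.87) + 1 × 3.82
   = 2.51 + 2.43 + 0.28 + 3.82 = 9.04
Deviation = 11.25 − 9.04 = 2.21 pp.

2.21 pp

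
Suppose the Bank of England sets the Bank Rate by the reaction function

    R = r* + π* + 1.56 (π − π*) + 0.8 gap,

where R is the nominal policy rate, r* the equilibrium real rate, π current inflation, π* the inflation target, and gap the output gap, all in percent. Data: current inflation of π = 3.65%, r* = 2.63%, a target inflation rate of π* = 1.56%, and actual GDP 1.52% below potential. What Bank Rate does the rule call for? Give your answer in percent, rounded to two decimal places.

6.23%

Output 1.52% below potential → gap = -1.52.
R = 2.63 + 1.56 + 1.56 × (3.65 − 1.56) + 0.8 × (-1.52)
   = 2.63 + 1.56 + 3.2604 − 1.216 = 6.23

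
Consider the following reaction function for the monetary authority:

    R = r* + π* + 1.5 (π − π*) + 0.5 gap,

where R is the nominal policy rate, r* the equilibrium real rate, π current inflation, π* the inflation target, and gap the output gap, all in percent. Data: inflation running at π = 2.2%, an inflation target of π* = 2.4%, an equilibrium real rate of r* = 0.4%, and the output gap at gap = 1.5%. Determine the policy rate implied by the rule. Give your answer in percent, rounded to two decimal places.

R = 0.4 + 2.4 + 1.5 × (2.2 − 2.4) + 0.5 × 1.5
   = 0.4 + 2.4 − 0.3 + 0.75 = 3.25

3.25%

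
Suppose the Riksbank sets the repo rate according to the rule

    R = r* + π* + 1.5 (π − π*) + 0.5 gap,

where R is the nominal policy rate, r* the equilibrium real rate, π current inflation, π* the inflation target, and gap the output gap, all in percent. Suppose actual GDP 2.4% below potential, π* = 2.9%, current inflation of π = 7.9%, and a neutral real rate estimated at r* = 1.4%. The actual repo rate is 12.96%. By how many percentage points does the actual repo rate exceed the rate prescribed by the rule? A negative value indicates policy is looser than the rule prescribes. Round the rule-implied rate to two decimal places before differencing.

Output 2.4% below potential → gap = -2.4.
R = 1.4 + 2.9 + 1.5 × (7.9 − 2.9) + 0.5 × (-2.4)
   = 1.4 + 2.9 + 7.5 − 1.2 = 10.60
Deviation = 12.96 − 10.60 = 2.36 pp.

2.36 pp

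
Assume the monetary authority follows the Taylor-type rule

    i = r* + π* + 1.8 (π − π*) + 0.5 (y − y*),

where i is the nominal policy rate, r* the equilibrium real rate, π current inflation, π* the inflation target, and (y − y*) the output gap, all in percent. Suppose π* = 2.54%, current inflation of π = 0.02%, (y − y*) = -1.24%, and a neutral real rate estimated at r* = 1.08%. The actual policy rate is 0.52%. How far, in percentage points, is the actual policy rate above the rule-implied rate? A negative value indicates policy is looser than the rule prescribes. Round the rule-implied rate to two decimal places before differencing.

2.06 pp

i = 1.08 + 2.54 + 1.8 × (0.02 − 2.54) + 0.5 × (-1.24)
   = 1.08 + 2.54 − 4.536 − 0.62 = -1.54
Deviation = 0.52 − (-1.54) = 2.06 pp.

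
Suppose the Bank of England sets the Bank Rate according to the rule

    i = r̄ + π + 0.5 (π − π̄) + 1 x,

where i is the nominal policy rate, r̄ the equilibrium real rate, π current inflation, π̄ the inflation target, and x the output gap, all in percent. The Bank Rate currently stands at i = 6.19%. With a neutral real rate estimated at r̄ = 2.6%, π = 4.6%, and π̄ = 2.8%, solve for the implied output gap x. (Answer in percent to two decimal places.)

-1.91%

1 x = 6.19 − 2.6 − 4.6 − 0.5 × (4.6 − 2.8) = -1.91
x = -1.91 / 1 = -1.91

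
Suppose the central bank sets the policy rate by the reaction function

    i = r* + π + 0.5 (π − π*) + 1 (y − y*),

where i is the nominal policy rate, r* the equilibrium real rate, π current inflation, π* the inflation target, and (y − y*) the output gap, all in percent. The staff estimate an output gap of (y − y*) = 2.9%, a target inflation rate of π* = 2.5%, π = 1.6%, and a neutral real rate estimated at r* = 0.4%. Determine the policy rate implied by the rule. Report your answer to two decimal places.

i = 0.4 + 1.6 + 0.5 × (1.6 − 2.5) + 1 × 2.9
   = 0.4 + 1.6 − 0.45 + 2.9 = 4.45

4.45%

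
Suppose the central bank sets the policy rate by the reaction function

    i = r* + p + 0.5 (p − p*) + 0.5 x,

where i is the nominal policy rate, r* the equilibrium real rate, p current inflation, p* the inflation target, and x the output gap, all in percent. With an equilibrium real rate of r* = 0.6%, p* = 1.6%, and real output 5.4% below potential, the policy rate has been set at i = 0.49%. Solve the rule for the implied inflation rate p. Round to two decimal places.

Output 5.4% below potential → x = -5.4.
Collecting p: i = r* + (1 + 0.5) p − 0.5 p* + 0.5 x
1.5 p = 0.49 − 0.6 + 0.5 × 1.6 − 0.5 × (-5.4) = 3.39
p = 3.39 / 1.5 = 2.26

2.26%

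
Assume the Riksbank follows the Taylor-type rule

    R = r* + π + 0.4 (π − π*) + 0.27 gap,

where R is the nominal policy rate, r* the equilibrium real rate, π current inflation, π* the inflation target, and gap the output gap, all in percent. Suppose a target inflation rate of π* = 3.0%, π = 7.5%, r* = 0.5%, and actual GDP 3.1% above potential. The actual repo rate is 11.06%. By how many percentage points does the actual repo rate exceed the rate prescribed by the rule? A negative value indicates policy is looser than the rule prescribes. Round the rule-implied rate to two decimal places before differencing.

Output 3.1% above potential → gap = 3.1.
R = 0.5 + 7.5 + 0.4 × (7.5 − 3.0) + 0.27 × 3.1
   = 0.5 + 7.5 + 1.8 + 0.837 = 10.64
Deviation = 11.06 − 10.64 = 0.42 pp.

0.42 pp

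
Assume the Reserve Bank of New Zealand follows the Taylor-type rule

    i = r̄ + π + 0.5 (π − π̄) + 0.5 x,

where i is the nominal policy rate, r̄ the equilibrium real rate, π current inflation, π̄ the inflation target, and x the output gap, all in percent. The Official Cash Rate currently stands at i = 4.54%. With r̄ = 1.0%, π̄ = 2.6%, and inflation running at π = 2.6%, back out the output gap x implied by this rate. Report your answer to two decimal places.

1.88%

0.5 x = 4.54 − 1.0 − 2.6 − 0.5 × (2.6 − 2.6) = 0.94
x = 0.94 / 0.5 = 1.88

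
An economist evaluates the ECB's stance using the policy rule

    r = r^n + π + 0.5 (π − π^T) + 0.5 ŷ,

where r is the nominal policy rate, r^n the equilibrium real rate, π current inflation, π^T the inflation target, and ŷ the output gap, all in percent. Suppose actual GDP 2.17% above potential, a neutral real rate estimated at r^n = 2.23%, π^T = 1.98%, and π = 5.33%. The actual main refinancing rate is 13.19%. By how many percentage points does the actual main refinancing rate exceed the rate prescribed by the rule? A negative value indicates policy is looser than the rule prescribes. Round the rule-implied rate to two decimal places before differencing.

2.87 pp

Output 2.17% above potential → ŷ = 2.17.
r = 2.23 + 5.33 + 0.5 × (5.33 − 1.98) + 0.5 × 2.17
   = 2.23 + 5.33 + 1.675 + 1.085 = 10.32
Deviation = 13.19 − 10.32 = 2.87 pp.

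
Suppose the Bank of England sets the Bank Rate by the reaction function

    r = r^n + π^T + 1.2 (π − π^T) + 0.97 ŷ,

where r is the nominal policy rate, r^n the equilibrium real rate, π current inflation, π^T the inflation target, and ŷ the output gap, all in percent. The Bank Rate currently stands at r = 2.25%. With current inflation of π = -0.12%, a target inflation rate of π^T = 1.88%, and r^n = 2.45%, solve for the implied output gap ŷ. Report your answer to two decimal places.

0.33%

0.97 ŷ = 2.25 − 2.45 − 1.88 − 1.2 × ((-0.12) − 1.88) = 0.32
ŷ = 0.32 / 0.97 = 0.33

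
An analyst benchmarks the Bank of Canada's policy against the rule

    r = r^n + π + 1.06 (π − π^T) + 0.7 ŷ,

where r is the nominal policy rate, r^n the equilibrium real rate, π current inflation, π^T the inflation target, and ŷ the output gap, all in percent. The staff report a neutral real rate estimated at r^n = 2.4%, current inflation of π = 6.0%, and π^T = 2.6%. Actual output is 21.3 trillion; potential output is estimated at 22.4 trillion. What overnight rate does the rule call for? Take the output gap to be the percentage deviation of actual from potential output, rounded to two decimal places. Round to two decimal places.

8.57%

Output gap = 100 × (21.3 − 22.4) / 22.4 = -4.91%.
r = 2.40 + 6.00 + 1.06 × (6.00 − 2.60) + 0.7 × (-4.91)
   = 2.40 + 6 + 3.604 − 3.437 = 8.57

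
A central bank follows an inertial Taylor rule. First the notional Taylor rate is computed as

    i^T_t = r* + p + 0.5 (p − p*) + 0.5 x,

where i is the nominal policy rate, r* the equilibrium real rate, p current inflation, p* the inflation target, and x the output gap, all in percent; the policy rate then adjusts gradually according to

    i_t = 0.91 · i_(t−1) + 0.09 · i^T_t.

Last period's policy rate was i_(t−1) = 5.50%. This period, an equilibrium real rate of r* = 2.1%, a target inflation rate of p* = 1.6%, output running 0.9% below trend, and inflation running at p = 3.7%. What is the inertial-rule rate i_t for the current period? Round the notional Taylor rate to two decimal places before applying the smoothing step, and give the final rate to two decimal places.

5.58%

Output 0.9% below potential → x = -0.9.
i^T_t = 2.1 + 3.7 + 0.5 × (3.7 − 1.6) + 0.5 × (-0.9)
   = 2.1 + 3.7 + 1.05 − 0.45 = 6.40
i_t = 0.91 × 5.50 + 0.09 × 6.40 = 5.005 + 0.576 = 5.58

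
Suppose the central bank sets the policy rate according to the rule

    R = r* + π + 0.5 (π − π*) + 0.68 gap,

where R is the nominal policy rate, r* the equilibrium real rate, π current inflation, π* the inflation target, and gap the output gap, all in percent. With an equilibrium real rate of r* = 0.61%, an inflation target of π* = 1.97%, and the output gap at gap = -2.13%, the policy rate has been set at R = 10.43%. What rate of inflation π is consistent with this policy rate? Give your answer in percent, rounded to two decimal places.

Collecting π: R = r* + (1 + 0.5) π − 0.5 π* + 0.68 gap
1.5 π = 10.43 − 0.61 + 0.5 × 1.97 − 0.68 × (-2.13) = 12.2534
π = 12.2534 / 1.5 = 8.17

8.17%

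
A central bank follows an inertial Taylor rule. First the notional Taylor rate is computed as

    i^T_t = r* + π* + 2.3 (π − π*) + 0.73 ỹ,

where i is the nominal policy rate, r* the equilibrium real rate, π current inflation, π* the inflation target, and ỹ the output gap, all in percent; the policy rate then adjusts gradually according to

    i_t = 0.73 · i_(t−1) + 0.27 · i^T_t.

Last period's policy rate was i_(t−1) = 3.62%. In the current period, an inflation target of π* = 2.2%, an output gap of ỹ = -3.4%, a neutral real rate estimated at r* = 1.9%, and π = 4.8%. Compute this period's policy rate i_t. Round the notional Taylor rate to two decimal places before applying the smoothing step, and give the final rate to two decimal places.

i^T_t = 1.9 + 2.2 + 2.3 × (4.8 − 2.2) + 0.73 × (-3.4)
   = 1.9 + 2.2 + 5.98 − 2.482 = 7.60
i_t = 0.73 × 3.62 + 0.27 × 7.60 = 2.6426 + 2.052 = 4.69

4.69%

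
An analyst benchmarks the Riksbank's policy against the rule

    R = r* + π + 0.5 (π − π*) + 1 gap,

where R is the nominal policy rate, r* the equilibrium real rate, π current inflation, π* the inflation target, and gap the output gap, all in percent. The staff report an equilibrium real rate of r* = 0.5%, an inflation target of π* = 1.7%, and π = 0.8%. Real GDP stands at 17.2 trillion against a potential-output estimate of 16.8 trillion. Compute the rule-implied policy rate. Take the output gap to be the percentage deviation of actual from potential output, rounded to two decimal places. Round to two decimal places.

3.23%

Output gap = 100 × (17.2 − 16.8) / 16.8 = 2.38%.
R = 0.50 + 0.80 + 0.5 × (0.80 − 1.70) + 1 × 2.38
   = 0.50 + 0.8 − 0.45 + 2.38 = 3.23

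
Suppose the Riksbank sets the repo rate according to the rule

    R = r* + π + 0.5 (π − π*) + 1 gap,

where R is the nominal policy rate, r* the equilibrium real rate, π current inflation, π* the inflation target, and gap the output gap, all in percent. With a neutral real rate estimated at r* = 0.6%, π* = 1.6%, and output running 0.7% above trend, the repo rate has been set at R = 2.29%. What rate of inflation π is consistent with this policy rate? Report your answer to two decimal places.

Output 0.7% above potential → gap = 0.7.
Collecting π: R = r* + (1 + 0.5) π − 0.5 π* + 1 gap
1.5 π = 2.29 − 0.6 + 0.5 × 1.6 − 1 × 0.7 = 1.79
π = 1.79 / 1.5 = 1.19

1.19%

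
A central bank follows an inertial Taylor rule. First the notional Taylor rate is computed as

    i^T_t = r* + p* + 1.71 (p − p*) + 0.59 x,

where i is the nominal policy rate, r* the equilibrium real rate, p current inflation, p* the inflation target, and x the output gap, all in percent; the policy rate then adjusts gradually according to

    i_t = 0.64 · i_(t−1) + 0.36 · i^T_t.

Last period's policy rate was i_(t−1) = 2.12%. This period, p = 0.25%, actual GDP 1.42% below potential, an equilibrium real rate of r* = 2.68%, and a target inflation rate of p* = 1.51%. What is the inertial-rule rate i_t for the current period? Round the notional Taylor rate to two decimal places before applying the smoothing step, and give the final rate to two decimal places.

Output 1.42% below potential → x = -1.42.
i^T_t = 2.68 + 1.51 + 1.71 × (0.25 − 1.51) + 0.59 × (-1.42)
   = 2.68 + 1.51 − 2.1546 − 0.8378 = 1.20
i_t = 0.64 × 2.12 + 0.36 × 1.20 = 1.3568 + 0.432 = 1.79

1.79%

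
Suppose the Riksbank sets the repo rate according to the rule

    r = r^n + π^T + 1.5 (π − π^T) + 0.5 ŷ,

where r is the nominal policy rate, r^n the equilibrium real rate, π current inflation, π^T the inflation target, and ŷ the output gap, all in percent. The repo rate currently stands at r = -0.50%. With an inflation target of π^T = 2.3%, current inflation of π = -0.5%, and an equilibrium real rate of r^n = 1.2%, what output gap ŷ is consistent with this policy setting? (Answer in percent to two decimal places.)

0.40%

0.5 ŷ = -0.50 − 1.2 − 2.3 − 1.5 × ((-0.5) − 2.3) = 0.2
ŷ = 0.2 / 0.5 = 0.40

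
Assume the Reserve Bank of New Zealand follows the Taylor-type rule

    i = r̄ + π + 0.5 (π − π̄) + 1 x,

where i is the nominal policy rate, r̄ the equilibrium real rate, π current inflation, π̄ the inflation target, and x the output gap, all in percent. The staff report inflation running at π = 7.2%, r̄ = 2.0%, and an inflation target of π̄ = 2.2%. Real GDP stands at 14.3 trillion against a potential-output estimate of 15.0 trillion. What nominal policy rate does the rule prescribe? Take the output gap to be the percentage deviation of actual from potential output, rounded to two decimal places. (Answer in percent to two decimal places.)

7.03%

Output gap = 100 × (14.3 − 15.0) / 15.0 = -4.67%.
i = 2.00 + 7.20 + 0.5 × (7.20 − 2.20) + 1 × (-4.67)
   = 2.00 + 7.2 + 2.5 − 4.67 = 7.03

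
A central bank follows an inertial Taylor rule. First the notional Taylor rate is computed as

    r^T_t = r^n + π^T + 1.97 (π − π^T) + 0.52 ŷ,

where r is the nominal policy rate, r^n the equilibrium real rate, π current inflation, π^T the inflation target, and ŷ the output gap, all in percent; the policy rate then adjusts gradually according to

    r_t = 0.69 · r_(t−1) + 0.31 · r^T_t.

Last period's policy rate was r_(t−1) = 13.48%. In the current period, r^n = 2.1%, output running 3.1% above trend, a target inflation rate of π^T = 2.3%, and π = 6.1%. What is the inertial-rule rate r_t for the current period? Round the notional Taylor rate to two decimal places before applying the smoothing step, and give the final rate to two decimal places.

13.49%

Output 3.1% above potential → ŷ = 3.1.
r^T_t = 2.1 + 2.3 + 1.97 × (6.1 − 2.3) + 0.52 × 3.1
   = 2.1 + 2.3 + 7.486 + 1.612 = 13.50
r_t = 0.69 × 13.48 + 0.31 × 13.50 = 9.3012 + 4.185 = 13.49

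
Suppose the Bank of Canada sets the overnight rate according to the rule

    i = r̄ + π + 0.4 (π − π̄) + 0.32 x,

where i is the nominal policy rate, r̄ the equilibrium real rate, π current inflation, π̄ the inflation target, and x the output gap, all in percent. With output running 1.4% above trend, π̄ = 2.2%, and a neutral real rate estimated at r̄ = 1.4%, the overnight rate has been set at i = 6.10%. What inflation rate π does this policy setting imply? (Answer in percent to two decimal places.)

3.67%

Output 1.4% above potential → x = 1.4.
Collecting π: i = r̄ + (1 + 0.4) π − 0.4 π̄ + 0.32 x
1.4 π = 6.10 − 1.4 + 0.4 × 2.2 − 0.32 × 1.4 = 5.132
π = 5.132 / 1.4 = 3.67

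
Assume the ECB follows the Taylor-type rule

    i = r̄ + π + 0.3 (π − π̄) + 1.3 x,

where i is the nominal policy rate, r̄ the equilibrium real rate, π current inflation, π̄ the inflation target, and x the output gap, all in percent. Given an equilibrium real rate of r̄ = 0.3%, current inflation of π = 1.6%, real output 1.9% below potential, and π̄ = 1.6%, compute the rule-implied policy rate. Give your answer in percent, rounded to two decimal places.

Output 1.9% below potential → x = -1.9.
i = 0.3 + 1.6 + 0.3 × (1.6 − 1.6) + 1.3 × (-1.9)
   = 0.3 + 1.6 + 0 − 2.47 = -0.57

-0.57%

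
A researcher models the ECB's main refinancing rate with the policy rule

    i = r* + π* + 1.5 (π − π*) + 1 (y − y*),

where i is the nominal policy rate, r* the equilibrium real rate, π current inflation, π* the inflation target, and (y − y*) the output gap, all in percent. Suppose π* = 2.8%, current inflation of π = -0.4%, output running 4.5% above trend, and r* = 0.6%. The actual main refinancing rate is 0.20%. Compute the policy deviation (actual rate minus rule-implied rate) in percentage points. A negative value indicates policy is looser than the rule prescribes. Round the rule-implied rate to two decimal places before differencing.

-2.90 pp

Output 4.5% above potential → (y − y*) = 4.5.
i = 0.6 + 2.8 + 1.5 × (-0.4 − 2.8) + 1 × 4.5
   = 0.6 + 2.8 − 4.8 + 4.5 = 3.10
Deviation = 0.20 − 3.10 = -2.90 pp.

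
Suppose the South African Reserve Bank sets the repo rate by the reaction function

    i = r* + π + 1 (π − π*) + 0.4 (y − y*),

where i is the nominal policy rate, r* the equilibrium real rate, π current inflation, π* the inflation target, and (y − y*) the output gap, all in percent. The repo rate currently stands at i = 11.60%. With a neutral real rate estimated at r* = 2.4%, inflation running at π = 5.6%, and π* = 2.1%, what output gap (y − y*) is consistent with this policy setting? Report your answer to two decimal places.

0.4 (y − y*) = 11.60 − 2.4 − 5.6 − 1 × (5.6 − 2.1) = 0.1
(y − y*) = 0.1 / 0.4 = 0.25

0.25%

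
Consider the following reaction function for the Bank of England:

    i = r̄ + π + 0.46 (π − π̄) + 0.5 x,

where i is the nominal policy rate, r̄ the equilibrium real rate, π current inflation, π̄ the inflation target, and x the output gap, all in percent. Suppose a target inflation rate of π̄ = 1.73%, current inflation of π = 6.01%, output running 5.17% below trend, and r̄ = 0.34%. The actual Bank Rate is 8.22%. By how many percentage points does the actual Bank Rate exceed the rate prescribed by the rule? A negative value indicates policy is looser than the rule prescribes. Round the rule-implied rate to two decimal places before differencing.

Output 5.17% below potential → x = -5.17.
i = 0.34 + 6.01 + 0.46 × (6.01 − 1.73) + 0.5 × (-5.17)
   = 0.34 + 6.01 + 1.9688 − 2.585 = 5.73
Deviation = 8.22 − 5.73 = 2.49 pp.

2.49 pp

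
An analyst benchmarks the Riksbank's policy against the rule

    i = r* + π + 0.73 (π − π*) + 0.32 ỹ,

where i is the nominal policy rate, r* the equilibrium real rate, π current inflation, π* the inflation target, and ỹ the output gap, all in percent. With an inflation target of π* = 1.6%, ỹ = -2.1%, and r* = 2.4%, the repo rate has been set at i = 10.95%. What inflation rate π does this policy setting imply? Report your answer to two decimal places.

Collecting π: i = r* + (1 + 0.73) π − 0.73 π* + 0.32 ỹ
1.73 π = 10.95 − 2.4 + 0.73 × 1.6 − 0.32 × (-2.1) = 10.39
π = 10.39 / 1.73 = 6.01

6.01%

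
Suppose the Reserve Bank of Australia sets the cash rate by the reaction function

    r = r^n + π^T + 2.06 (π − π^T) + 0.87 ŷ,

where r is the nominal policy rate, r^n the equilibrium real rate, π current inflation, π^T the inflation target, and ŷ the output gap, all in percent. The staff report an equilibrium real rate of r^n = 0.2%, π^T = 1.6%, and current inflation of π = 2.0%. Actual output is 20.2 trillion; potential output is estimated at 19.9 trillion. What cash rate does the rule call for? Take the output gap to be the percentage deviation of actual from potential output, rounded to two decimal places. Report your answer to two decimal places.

Output gap = 100 × (20.2 − 19.9) / 19.9 = 1.51%.
r = 0.20 + 1.60 + 2.06 × (2.00 − 1.60) + 0.87 × 1.51
   = 0.20 + 1.6 + 0.824 + 1.3137 = 3.94

3.94%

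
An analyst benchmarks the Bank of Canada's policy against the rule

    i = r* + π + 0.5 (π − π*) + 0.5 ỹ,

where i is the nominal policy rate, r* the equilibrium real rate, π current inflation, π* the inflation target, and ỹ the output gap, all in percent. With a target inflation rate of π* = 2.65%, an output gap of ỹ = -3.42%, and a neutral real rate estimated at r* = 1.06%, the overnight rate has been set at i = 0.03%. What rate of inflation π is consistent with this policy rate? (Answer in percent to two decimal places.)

1.34%

Collecting π: i = r* + (1 + 0.5) π − 0.5 π* + 0.5 ỹ
1.5 π = 0.03 − 1.06 + 0.5 × 2.65 − 0.5 × (-3.42) = 2.005
π = 2.005 / 1.5 = 1.34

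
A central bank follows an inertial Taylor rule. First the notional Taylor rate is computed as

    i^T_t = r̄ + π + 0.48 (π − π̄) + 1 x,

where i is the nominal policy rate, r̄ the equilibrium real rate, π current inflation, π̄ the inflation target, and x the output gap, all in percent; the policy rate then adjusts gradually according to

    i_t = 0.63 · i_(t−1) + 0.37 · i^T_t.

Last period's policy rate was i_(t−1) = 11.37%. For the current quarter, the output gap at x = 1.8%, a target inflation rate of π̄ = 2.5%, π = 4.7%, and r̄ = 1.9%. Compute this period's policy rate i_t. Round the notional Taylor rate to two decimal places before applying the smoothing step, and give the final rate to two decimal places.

10.66%

i^T_t = 1.9 + 4.7 + 0.48 × (4.7 − 2.5) + 1 × 1.8
   = 1.9 + 4.7 + 1.056 + 1.8 = 9.46
i_t = 0.63 × 11.37 + 0.37 × 9.46 = 7.1631 + 3.5002 = 10.66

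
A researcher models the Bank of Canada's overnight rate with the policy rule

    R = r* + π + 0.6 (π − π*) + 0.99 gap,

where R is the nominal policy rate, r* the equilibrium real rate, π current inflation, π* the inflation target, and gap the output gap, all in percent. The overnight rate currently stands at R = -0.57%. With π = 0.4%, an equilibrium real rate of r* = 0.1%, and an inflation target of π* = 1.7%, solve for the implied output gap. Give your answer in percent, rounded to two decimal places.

0.99 gap = -0.57 − 0.1 − 0.4 − 0.6 × (0.4 − 1.7) = -0.29
gap = -0.29 / 0.99 = -0.29

-0.29%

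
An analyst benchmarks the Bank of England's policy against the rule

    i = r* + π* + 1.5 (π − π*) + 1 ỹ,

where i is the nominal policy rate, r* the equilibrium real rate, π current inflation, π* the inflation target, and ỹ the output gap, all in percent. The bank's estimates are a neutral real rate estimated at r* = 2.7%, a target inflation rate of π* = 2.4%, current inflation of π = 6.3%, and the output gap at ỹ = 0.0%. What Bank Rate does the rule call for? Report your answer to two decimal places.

10.95%

i = 2.7 + 2.4 + 1.5 × (6.3 − 2.4) + 1 × 0.0
   = 2.7 + 2.4 + 5.85 + 0 = 10.95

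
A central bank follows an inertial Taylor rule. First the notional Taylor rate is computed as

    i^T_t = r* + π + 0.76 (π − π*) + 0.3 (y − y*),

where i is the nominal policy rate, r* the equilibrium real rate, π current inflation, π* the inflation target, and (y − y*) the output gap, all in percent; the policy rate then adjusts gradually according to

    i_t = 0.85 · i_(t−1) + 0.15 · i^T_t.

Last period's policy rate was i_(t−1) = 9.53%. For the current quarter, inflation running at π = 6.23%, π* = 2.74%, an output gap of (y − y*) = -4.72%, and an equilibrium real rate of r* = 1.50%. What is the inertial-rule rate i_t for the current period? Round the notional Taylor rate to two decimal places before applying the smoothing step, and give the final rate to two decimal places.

i^T_t = 1.50 + 6.23 + 0.76 × (6.23 − 2.74) + 0.3 × (-4.72)
   = 1.50 + 6.23 + 2.6524 − 1.416 = 8.97
i_t = 0.85 × 9.53 + 0.15 × 8.97 = 8.1005 + 1.3455 = 9.45

9.45%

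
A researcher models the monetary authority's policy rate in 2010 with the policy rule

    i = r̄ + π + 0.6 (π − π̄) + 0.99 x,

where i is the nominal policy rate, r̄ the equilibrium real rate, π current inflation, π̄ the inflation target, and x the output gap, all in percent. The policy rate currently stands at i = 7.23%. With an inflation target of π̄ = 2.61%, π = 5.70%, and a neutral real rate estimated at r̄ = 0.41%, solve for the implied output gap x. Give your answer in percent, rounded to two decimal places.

0.99 x = 7.23 − 0.41 − 5.70 − 0.6 × (5.70 − 2.61) = -0.734
x = -0.734 / 0.99 = -0.74

-0.74%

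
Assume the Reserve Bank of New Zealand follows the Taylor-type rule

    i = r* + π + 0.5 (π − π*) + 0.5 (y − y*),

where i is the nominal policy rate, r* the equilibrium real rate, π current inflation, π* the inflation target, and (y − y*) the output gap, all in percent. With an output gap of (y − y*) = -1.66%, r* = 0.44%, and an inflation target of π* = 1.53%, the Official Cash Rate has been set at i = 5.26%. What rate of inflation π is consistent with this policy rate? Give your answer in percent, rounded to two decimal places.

4.28%

Collecting π: i = r* + (1 + 0.5) π − 0.5 π* + 0.5 (y − y*)
1.5 π = 5.26 − 0.44 + 0.5 × 1.53 − 0.5 × (-1.66) = 6.415
π = 6.415 / 1.5 = 4.28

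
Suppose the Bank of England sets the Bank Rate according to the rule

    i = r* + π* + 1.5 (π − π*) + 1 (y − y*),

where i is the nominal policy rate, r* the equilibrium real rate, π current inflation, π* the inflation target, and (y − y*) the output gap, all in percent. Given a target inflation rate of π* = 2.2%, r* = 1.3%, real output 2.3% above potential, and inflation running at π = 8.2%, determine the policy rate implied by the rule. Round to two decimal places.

Output 2.3% above potential → (y − y*) = 2.3.
i = 1.3 + 2.2 + 1.5 × (8.2 − 2.2) + 1 × 2.3
   = 1.3 + 2.2 + 9 + 2.3 = 14.80

14.80%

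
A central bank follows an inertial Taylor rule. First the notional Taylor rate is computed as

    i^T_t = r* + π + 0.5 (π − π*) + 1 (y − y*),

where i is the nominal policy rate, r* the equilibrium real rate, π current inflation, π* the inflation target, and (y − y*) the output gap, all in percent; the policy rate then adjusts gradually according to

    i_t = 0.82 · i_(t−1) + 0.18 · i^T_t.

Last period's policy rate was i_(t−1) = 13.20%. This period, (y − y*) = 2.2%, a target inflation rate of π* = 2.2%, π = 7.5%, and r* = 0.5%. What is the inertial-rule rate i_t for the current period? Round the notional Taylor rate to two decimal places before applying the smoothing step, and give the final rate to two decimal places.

i^T_t = 0.5 + 7.5 + 0.5 × (7.5 − 2.2) + 1 × 2.2
   = 0.5 + 7.5 + 2.65 + 2.2 = 12.85
i_t = 0.82 × 13.20 + 0.18 × 12.85 = 10.824 + 2.313 = 13.14

13.14%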